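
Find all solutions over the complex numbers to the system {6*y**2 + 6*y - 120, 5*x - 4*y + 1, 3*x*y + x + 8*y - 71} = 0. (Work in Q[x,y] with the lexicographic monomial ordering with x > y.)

{(3, 4)}

Compute a lex Gröbner basis by Buchberger's algorithm.
f_1 = 6*y**2 + 6*y - 120, LT = y**2.
f_2 = 5*x - 4*y + 1, LT = x.
f_3 = 3*x*y + x + 8*y - 71, LT = x*y.

S(f_1,f_3): lcm = x*y**2. S = 2/3*x*y - 20*x - 8/3*y**2 + 71/3*y.
  leading term x*y: subtract (2/15*y)·f_2 from 2/3*x*y - 20*x - 8/3*y**2 + 71/3*y → -20*x - 32/15*y**2 + 353/15*y
  leading term x: subtract (-4)·f_2 from -20*x - 32/15*y**2 + 353/15*y → -32/15*y**2 + 113/15*y + 4
  leading term y**2: subtract (-16/45)·f_1 from -32/15*y**2 + 113/15*y + 4 → 29/3*y - 116/3
  leading term y: no divisor's leading term divides it; move 29/3*y to the remainder.
  leading term 1: no divisor's leading term divides it; move -116/3 to the remainder.
  remainder 29/3*y - 116/3 ≠ 0; add h_4 = 29/3*y - 116/3 to the basis.

The other S-polynomials (S(f_1,f_2), S(f_2,f_3), S(f_1,h_4), S(f_2,h_4), S(f_3,h_4)) all reduce to 0 modulo the current basis, so we have a Gröbner basis.
Inter-reduce: drop elements whose leading term is divisible by another's, tail-reduce, and make monic.
Reduced Gröbner basis: {x - 3, y - 4}.

The lex basis is triangular: the last element involves only y. Solving y - 4 = 0 gives y ∈ {4}; substituting each value into the earlier elements determines the remaining variables.
  y = 4: the earlier basis element becomes x - 3 = 0, giving x = 3 — point (3, 4).
Each listed point satisfies every original equation (direct substitution).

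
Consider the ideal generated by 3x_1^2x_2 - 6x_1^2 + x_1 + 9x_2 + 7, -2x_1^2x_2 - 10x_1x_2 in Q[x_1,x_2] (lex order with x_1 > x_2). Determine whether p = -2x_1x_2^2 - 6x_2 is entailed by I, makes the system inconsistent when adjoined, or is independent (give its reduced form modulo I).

First compute the reduced Gröbner basis of I by Buchberger's algorithm.
f_1 = 3x_1^2x_2 - 6x_1^2 + x_1 + 9x_2 + 7, LT = x_1^2x_2.
f_2 = -2x_1^2x_2 - 10x_1x_2, LT = x_1^2x_2.

S(f_1,f_2): lcm = x_1^2x_2. S = -2x_1^2 - 5x_1x_2 + 1/3x_1 + 3x_2 + 7/3.
  reduce S modulo (f_1, f_2):
  remainder -2x_1^2 - 5x_1x_2 + 1/3x_1 + 3x_2 + 7/3 ≠ 0; add h_3 = -2x_1^2 - 5x_1x_2 + 1/3x_1 + 3x_2 + 7/3 to the basis.

S(f_1,h_3): lcm = x_1^2x_2. S = -2x_1^2 - 5/2x_1x_2^2 + 1/6x_1x_2 + 1/3x_1 + 3/2x_2^2 + 25/6x_2 + 7/3.
  reduce S modulo (f_1, f_2, h_3):
  remainder -5/2x_1x_2^2 + 31/6x_1x_2 + 3/2x_2^2 + 7/6x_2 ≠ 0; add h_4 = -5/2x_1x_2^2 + 31/6x_1x_2 + 3/2x_2^2 + 7/6x_2 to the basis.

S(f_1,h_4): lcm = x_1^2x_2^2. S = 1/15x_1^2x_2 + 3/5x_1x_2^2 + 4/5x_1x_2 + 3x_2^2 + 7/3x_2.
  reduce S modulo (f_1, f_2, h_3, h_4):
  remainder 128/75x_1x_2 + 84/25x_2^2 + 196/75x_2 ≠ 0; add h_5 = 128/75x_1x_2 + 84/25x_2^2 + 196/75x_2 to the basis.

S(h_4,h_5): lcm = x_1x_2^2. S = -31/15x_1x_2 - 63/32x_2^3 - 341/160x_2^2 - 7/15x_2.
  reduce S modulo (f_1, f_2, h_3, h_4, h_5):
  remainder -63/32x_2^3 + 31/16x_2^2 + 259/96x_2 ≠ 0; add h_6 = -63/32x_2^3 + 31/16x_2^2 + 259/96x_2 to the basis.

The other S-polynomials (S(f_2,h_3), S(f_2,h_4), S(h_3,h_4), S(f_1,h_5), S(f_2,h_5), S(h_3,h_5), S(f_1,h_6), S(f_2,h_6), S(h_3,h_6), S(h_4,h_6), S(h_5,h_6)) all reduce to 0 modulo the current basis, so we have a Gröbner basis.
Inter-reduce: drop elements whose leading term is divisible by another's, tail-reduce, and make monic.
Reduced Gröbner basis: {x_1^2 - 1/6x_1 - 315/64x_2^2 - 341/64x_2 - 7/6, x_1x_2 + 63/32x_2^2 + 49/32x_2, x_2^3 - 62/63x_2^2 - 37/27x_2}.
Label its elements g_1 = x_1^2 - 1/6x_1 - 315/64x_2^2 - 341/64x_2 - 7/6, g_2 = x_1x_2 + 63/32x_2^2 + 49/32x_2, g_3 = x_2^3 - 62/63x_2^2 - 37/27x_2.

Reduce p = -2x_1x_2^2 - 6x_2 modulo G:
  leading term x_1x_2^2: subtract (-2x_2)·g_2 from -2x_1x_2^2 - 6x_2 → 63/16x_2^3 + 49/16x_2^2 - 6x_2
  leading term x_2^3: subtract (63/16)·g_3 from 63/16x_2^3 + 49/16x_2^2 - 6x_2 → 111/16x_2^2 - 29/48x_2
  leading term x_2^2: no divisor's leading term divides it; move 111/16x_2^2 to the remainder.
  leading term x_2: no divisor's leading term divides it; move -29/48x_2 to the remainder.
  normal form = 111/16x_2^2 - 29/48x_2.
The normal form is nonzero, so p ∉ I. Since p minus its normal form lies in I, I + (p) = I + (r) where r = 111/16x_2^2 - 29/48x_2; decide whether this ideal is the whole ring.
Run Buchberger on G together with r (pairs among the g_i already reduce to 0 since G is a Gröbner basis):
g_1 = x_1^2 - 1/6x_1 - 315/64x_2^2 - 341/64x_2 - 7/6, LT = x_1^2.
g_2 = x_1x_2 + 63/32x_2^2 + 49/32x_2, LT = x_1x_2.
g_3 = x_2^3 - 62/63x_2^2 - 37/27x_2, LT = x_2^3.
r = 111/16x_2^2 - 29/48x_2, LT = x_2^2.

S(g_2,r): lcm = x_1x_2^2. S = 29/333x_1x_2 + 63/32x_2^3 + 49/32x_2^2.
  reduce S modulo (g_1, g_2, g_3, r):
  remainder 3904/1369x_2 ≠ 0; add m_5 = 3904/1369x_2 to the basis.

The other S-polynomials (S(g_1,g_2), S(g_1,g_3), S(g_1,r), S(g_2,g_3), S(g_3,r), S(g_1,m_5), S(g_2,m_5), S(g_3,m_5), S(r,m_5)) all reduce to 0 modulo the current basis, so we have a Gröbner basis.
Inter-reduce: drop elements whose leading term is divisible by another's, tail-reduce, and make monic.
Reduced Gröbner basis: {x_1^2 - 1/6x_1 - 7/6, x_2}.
The reduced Gröbner basis of I + (p) is {x_1^2 - 1/6x_1 - 7/6, x_2} ≠ {1}, a proper ideal, so the enlarged system stays consistent: p is independent of I, with normal form 111/16x_2^2 - 29/48x_2.

-2x_1x_2^2 - 6x_2 is independent of I; its normal form modulo I is 111/16x_2^2 - 29/48x_2.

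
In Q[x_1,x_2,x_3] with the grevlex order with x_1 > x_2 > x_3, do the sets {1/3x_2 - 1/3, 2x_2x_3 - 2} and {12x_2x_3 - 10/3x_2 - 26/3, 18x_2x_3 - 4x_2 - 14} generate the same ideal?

Equality of ideals is decidable: compute both reduced Gröbner bases (unique for the ordering) and check whether they agree.
Buchberger on the first generating set:
f_1 = 1/3x_2 - 1/3, LT = x_2.
f_2 = 2x_2x_3 - 2, LT = x_2x_3.

S(f_1,f_2): lcm = x_2x_3. S = -x_3 + 1.
  leading term x_3: no divisor's leading term divides it; move -x_3 to the remainder.
  leading term 1: no divisor's leading term divides it; move 1 to the remainder.
  remainder -x_3 + 1 ≠ 0; add g_3 = -x_3 + 1 to the basis.

S(f_1,g_3): leading monomials are coprime, so the S-polynomial reduces to 0 (Buchberger's first criterion).
S(f_2,g_3): lcm = x_2x_3. S = x_2 - 1.
  leading term x_2: subtract (3)·f_1 from x_2 - 1 → 0
  remainder 0.

Every S-polynomial of the final basis reduces to 0, so we have a Gröbner basis.
Inter-reduce: drop elements whose leading term is divisible by another's, tail-reduce, and make monic.
Reduced Gröbner basis: {x_2 - 1, x_3 - 1}.

Buchberger on the second generating set:
h_1 = 12x_2x_3 - 10/3x_2 - 26/3, LT = x_2x_3.
h_2 = 18x_2x_3 - 4x_2 - 14, LT = x_2x_3.

S(h_1,h_2): lcm = x_2x_3. S = -1/18x_2 + 1/18.
  leading term x_2: no divisor's leading term divides it; move -1/18x_2 to the remainder.
  leading term 1: no divisor's leading term divides it; move 1/18 to the remainder.
  remainder -1/18x_2 + 1/18 ≠ 0; add k_3 = -1/18x_2 + 1/18 to the basis.

S(h_1,k_3): lcm = x_2x_3. S = -5/18x_2 + x_3 - 13/18.
  leading term x_2: subtract (5)·k_3 from -5/18x_2 + x_3 - 13/18 → x_3 - 1
  leading term x_3: no divisor's leading term divides it; move x_3 to the remainder.
  leading term 1: no divisor's leading term divides it; move -1 to the remainder.
  remainder x_3 - 1 ≠ 0; add k_4 = x_3 - 1 to the basis.

S(h_2,k_3): lcm = x_2x_3. S = -2/9x_2 + x_3 - 7/9.
  leading term x_2: subtract (4)·k_3 from -2/9x_2 + x_3 - 7/9 → x_3 - 1
  leading term x_3: subtract (1)·k_4 from x_3 - 1 → 0
  remainder 0.

S(h_1,k_4): lcm = x_2x_3. S = 13/18x_2 - 13/18.
  leading term x_2: subtract (-13)·k_3 from 13/18x_2 - 13/18 → 0
  remainder 0.

S(h_2,k_4): lcm = x_2x_3. S = 7/9x_2 - 7/9.
  leading term x_2: subtract (-14)·k_3 from 7/9x_2 - 7/9 → 0
  remainder 0.

S(k_3,k_4): leading monomials are coprime, so the S-polynomial reduces to 0 (Buchberger's first criterion).
Every S-polynomial of the final basis reduces to 0, so we have a Gröbner basis.
Inter-reduce: drop elements whose leading term is divisible by another's, tail-reduce, and make monic.
Reduced Gröbner basis: {x_2 - 1, x_3 - 1}.

These coincide, so the ideals are equal.
The choice of monomial ordering does not affect the verdict — as long as both bases are computed under the same ordering, their equality decides ideal equality.

Yes, the ideals are equal.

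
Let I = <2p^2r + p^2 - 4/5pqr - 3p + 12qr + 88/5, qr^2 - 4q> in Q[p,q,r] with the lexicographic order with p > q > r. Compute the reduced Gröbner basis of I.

f_1 = 2p^2r + p^2 - 4/5pqr - 3p + 12qr + 88/5, LT = p^2r.
f_2 = qr^2 - 4q, LT = qr^2.

S(f_1,f_2): lcm = p^2qr^2. S = 1/2p^2qr + 4p^2q - 2/5pq^2r^2 - 3/2pqr + 6q^2r^2 + 44/5qr.
  leading term p^2qr: subtract (1/4q)·f_1 from 1/2p^2qr + 4p^2q - 2/5pq^2r^2 - 3/2pqr + 6q^2r^2 + 44/5qr → 15/4p^2q - 2/5pq^2r^2 + 1/5pq^2r - 3/2pqr + 3/4pq + 6q^2r^2 - 3q^2r + 44/5qr - 22/5q
  leading term p^2q: no divisor's leading term divides it; move 15/4p^2q to the remainder.
  leading term pq^2r^2: subtract (-2/5pq)·f_2 from -2/5pq^2r^2 + 1/5pq^2r - 3/2pqr + 3/4pq + 6q^2r^2 - 3q^2r + 44/5qr - 22/5q → 1/5pq^2r - 8/5pq^2 - 3/2pqr + 3/4pq + 6q^2r^2 - 3q^2r + 44/5qr - 22/5q
  leading term pq^2r: no divisor's leading term divides it; move 1/5pq^2r to the remainder.
  leading term pq^2: no divisor's leading term divides it; move -8/5pq^2 to the remainder.
  leading term pqr: no divisor's leading term divides it; move -3/2pqr to the remainder.
  leading term pq: no divisor's leading term divides it; move 3/4pq to the remainder.
  leading term q^2r^2: subtract (6q)·f_2 from 6q^2r^2 - 3q^2r + 44/5qr - 22/5q → -3q^2r + 24q^2 + 44/5qr - 22/5q
  leading term q^2r: no divisor's leading term divides it; move -3q^2r to the remainder.
  leading term q^2: no divisor's leading term divides it; move 24q^2 to the remainder.
  leading term qr: no divisor's leading term divides it; move 44/5qr to the remainder.
  leading term q: no divisor's leading term divides it; move -22/5q to the remainder.
  remainder 15/4p^2q + 1/5pq^2r - 8/5pq^2 - 3/2pqr + 3/4pq - 3q^2r + 24q^2 + 44/5qr - 22/5q ≠ 0; add g_3 = 15/4p^2q + 1/5pq^2r - 8/5pq^2 - 3/2pqr + 3/4pq - 3q^2r + 24q^2 + 44/5qr - 22/5q to the basis.

The other S-polynomials (S(f_1,g_3), S(f_2,g_3)) all reduce to 0 modulo the current basis, so we have a Gröbner basis.

G = {p^2q + 4/75pq^2r - 32/75pq^2 - 2/5pqr + 1/5pq - 4/5q^2r + 32/5q^2 + 176/75qr - 88/75q, p^2r + 1/2p^2 - 2/5pqr - 3/2p + 6qr + 44/5, qr^2 - 4q}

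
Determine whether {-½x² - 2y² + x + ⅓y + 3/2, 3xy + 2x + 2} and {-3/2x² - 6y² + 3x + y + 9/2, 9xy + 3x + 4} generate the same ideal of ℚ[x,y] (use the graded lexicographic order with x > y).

No, the ideals differ.

Since reduced Gröbner bases are canonical representatives of ideals under a given ordering, it suffices to compute and compare them.
Buchberger on the first generating set:
f_1 = -½x² - 2y² + x + ⅓y + 3/2, LT = x².
f_2 = 3xy + 2x + 2, LT = xy.

S(f_1,f_2): lcm = x²y. S = 4y³ - ⅔x² - 2xy - ⅔y² - ⅔x - 3y.
  reduce S modulo (f_1, f_2):
  remainder 4y³ + 2y² - ⅔x - 31/9y - ⅔ ≠ 0; add g_3 = 4y³ + 2y² - ⅔x - 31/9y - ⅔ to the basis.

The other S-polynomials (S(f_1,g_3), S(f_2,g_3)) all reduce to 0 modulo the current basis, so we have a Gröbner basis.
Inter-reduce: drop elements whose leading term is divisible by another's, tail-reduce, and make monic.
Reduced Gröbner basis: {y³ + ½y² - ⅙x - 31/36y - ⅙, x² + 4y² - 2x - ⅔y - 3, xy + ⅔x + ⅔}.

Buchberger on the second generating set:
h_1 = -3/2x² - 6y² + 3x + y + 9/2, LT = x².
h_2 = 9xy + 3x + 4, LT = xy.

S(h_1,h_2): lcm = x²y. S = 4y³ - ⅓x² - 2xy - ⅔y² - 4/9x - 3y.
  reduce S modulo (h_1, h_2):
  remainder 4y³ + ⅔y² - 4/9x - 29/9y - 1/9 ≠ 0; add k_3 = 4y³ + ⅔y² - 4/9x - 29/9y - 1/9 to the basis.

The other S-polynomials (S(h_1,k_3), S(h_2,k_3)) all reduce to 0 modulo the current basis, so we have a Gröbner basis.
Inter-reduce: drop elements whose leading term is divisible by another's, tail-reduce, and make monic.
Reduced Gröbner basis: {y³ + ⅙y² - 1/9x - 29/36y - 1/36, x² + 4y² - 2x - ⅔y - 3, xy + ⅓x + 4/9}.

Since the reduced bases disagree, the two ideals are not the same.
The choice of monomial ordering does not affect the verdict — as long as both bases are computed under the same ordering, their equality decides ideal equality.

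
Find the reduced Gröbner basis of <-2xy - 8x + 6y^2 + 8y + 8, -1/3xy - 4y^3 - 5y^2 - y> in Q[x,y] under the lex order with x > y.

G = {x - 3y^3 - 9/2y^2 - 7/4y - 1, y^4 + 11/2y^3 + 67/12y^2 + 4/3y}

f_1 = -2xy - 8x + 6y^2 + 8y + 8, LT = xy.
f_2 = -1/3xy - 4y^3 - 5y^2 - y, LT = xy.

S(f_1,f_2): lcm = xy. S = 4x - 12y^3 - 18y^2 - 7y - 4.
  leading term x: no divisor's leading term divides it; move 4x to the remainder.
  leading term y^3: no divisor's leading term divides it; move -12y^3 to the remainder.
  leading term y^2: no divisor's leading term divides it; move -18y^2 to the remainder.
  leading term y: no divisor's leading term divides it; move -7y to the remainder.
  leading term 1: no divisor's leading term divides it; move -4 to the remainder.
  remainder 4x - 12y^3 - 18y^2 - 7y - 4 ≠ 0; add g_3 = 4x - 12y^3 - 18y^2 - 7y - 4 to the basis.

S(f_1,g_3): lcm = xy. S = 4x + 3y^4 + 9/2y^3 - 5/4y^2 - 3y - 4.
  leading term x: subtract (1)·g_3 from 4x + 3y^4 + 9/2y^3 - 5/4y^2 - 3y - 4 → 3y^4 + 33/2y^3 + 67/4y^2 + 4y
  leading term y^4: no divisor's leading term divides it; move 3y^4 to the remainder.
  leading term y^3: no divisor's leading term divides it; move 33/2y^3 to the remainder.
  leading term y^2: no divisor's leading term divides it; move 67/4y^2 to the remainder.
  leading term y: no divisor's leading term divides it; move 4y to the remainder.
  remainder 3y^4 + 33/2y^3 + 67/4y^2 + 4y ≠ 0; add g_4 = 3y^4 + 33/2y^3 + 67/4y^2 + 4y to the basis.

The other S-polynomials (S(f_2,g_3), S(f_1,g_4), S(f_2,g_4), S(g_3,g_4)) all reduce to 0 modulo the current basis, so we have a Gröbner basis.
Inter-reduce: drop elements whose leading term is divisible by another's, tail-reduce, and make monic.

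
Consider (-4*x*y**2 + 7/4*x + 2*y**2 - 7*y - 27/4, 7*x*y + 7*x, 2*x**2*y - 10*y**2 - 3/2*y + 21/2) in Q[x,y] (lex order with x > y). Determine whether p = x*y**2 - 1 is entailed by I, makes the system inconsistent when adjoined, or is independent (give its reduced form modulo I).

First compute the reduced Gröbner basis of I by Buchberger's algorithm.
f_1 = -4*x*y**2 + 7/4*x + 2*y**2 - 7*y - 27/4, LT = x*y**2.
f_2 = 7*x*y + 7*x, LT = x*y.
f_3 = 2*x**2*y - 10*y**2 - 3/2*y + 21/2, LT = x**2*y.

S(f_1,f_2): lcm = x*y**2. S = -x*y - 7/16*x - 1/2*y**2 + 7/4*y + 27/16.
  reduce S modulo (f_1, f_2, f_3):
  remainder 9/16*x - 1/2*y**2 + 7/4*y + 27/16 ≠ 0; add h_4 = 9/16*x - 1/2*y**2 + 7/4*y + 27/16 to the basis.

S(f_1,f_3): lcm = x**2*y**2. S = -7/16*x**2 - 1/2*x*y**2 + 7/4*x*y + 27/16*x + 5*y**3 + 3/4*y**2 - 21/4*y.
  reduce S modulo (f_1, f_2, f_3, h_4):
  remainder 5*y**3 - 5/36*y**2 - 77/36*y + 3 ≠ 0; add h_5 = 5*y**3 - 5/36*y**2 - 77/36*y + 3 to the basis.

S(f_2,f_3): lcm = x**2*y. S = x**2 + 5*y**2 + 3/4*y - 21/4.
  reduce S modulo (f_1, f_2, f_3, h_4, h_5):
  remainder 53/9*y**2 - 85/36*y - 33/4 ≠ 0; add h_6 = 53/9*y**2 - 85/36*y - 33/4 to the basis.

S(f_1,h_4): lcm = x*y**2. S = -7/16*x + 8/9*y**4 - 28/9*y**3 - 7/2*y**2 + 7/4*y + 27/16.
  reduce S modulo (f_1, f_2, f_3, h_4, h_5, h_6):
  remainder -10513/57240*y - 10513/57240 ≠ 0; add h_7 = -10513/57240*y - 10513/57240 to the basis.

The other S-polynomials (S(f_2,h_4), S(f_3,h_4), S(f_1,h_5), S(f_2,h_5), S(f_3,h_5), S(h_4,h_5), S(f_1,h_6), S(f_2,h_6), S(f_3,h_6), S(h_4,h_6), S(h_5,h_6), S(f_1,h_7), S(f_2,h_7), S(f_3,h_7), S(h_4,h_7), S(h_5,h_7), S(h_6,h_7)) all reduce to 0 modulo the current basis, so we have a Gröbner basis.
Inter-reduce: drop elements whose leading term is divisible by another's, tail-reduce, and make monic.
Reduced Gröbner basis: {x - 1, y + 1}.
Label its elements g_1 = x - 1, g_2 = y + 1.

Reduce p = x*y**2 - 1 modulo G:
  leading term x*y**2: subtract (y**2)·g_1 from x*y**2 - 1 → y**2 - 1
  leading term y**2: subtract (y)·g_2 from y**2 - 1 → -y - 1
  leading term y: subtract (-1)·g_2 from -y - 1 → 0
  normal form = 0.
Since the normal form is 0, p ∈ I.

x*y**2 - 1 lies in I (it reduces to 0).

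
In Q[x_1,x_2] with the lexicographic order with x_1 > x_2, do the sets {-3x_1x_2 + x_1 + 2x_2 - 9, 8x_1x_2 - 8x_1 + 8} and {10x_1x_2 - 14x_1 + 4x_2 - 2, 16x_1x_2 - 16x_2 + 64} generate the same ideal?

For a fixed monomial order, each ideal has a unique reduced Gröbner basis; comparing bases decides equality.
Buchberger on the first generating set:
f_1 = -3x_1x_2 + x_1 + 2x_2 - 9, LT = x_1x_2.
f_2 = 8x_1x_2 - 8x_1 + 8, LT = x_1x_2.

S(f_1,f_2): lcm = x_1x_2. S = 2/3x_1 - 2/3x_2 + 2.
  leading term x_1: no divisor's leading term divides it; move 2/3x_1 to the remainder.
  leading term x_2: no divisor's leading term divides it; move -2/3x_2 to the remainder.
  leading term 1: no divisor's leading term divides it; move 2 to the remainder.
  remainder 2/3x_1 - 2/3x_2 + 2 ≠ 0; add g_3 = 2/3x_1 - 2/3x_2 + 2 to the basis.

S(f_1,g_3): lcm = x_1x_2. S = -1/3x_1 + x_2^2 - 11/3x_2 + 3.
  leading term x_1: subtract (-1/2)·g_3 from -1/3x_1 + x_2^2 - 11/3x_2 + 3 → x_2^2 - 4x_2 + 4
  leading term x_2^2: no divisor's leading term divides it; move x_2^2 to the remainder.
  leading term x_2: no divisor's leading term divides it; move -4x_2 to the remainder.
  leading term 1: no divisor's leading term divides it; move 4 to the remainder.
  remainder x_2^2 - 4x_2 + 4 ≠ 0; add g_4 = x_2^2 - 4x_2 + 4 to the basis.

S(f_2,g_3): lcm = x_1x_2. S = -x_1 + x_2^2 - 3x_2 + 1.
  leading term x_1: subtract (-3/2)·g_3 from -x_1 + x_2^2 - 3x_2 + 1 → x_2^2 - 4x_2 + 4
  leading term x_2^2: subtract (1)·g_4 from x_2^2 - 4x_2 + 4 → 0
  remainder 0.

S(f_1,g_4): lcm = x_1x_2^2. S = 11/3x_1x_2 - 4x_1 - 2/3x_2^2 + 3x_2.
  leading term x_1x_2: subtract (-11/9)·f_1 from 11/3x_1x_2 - 4x_1 - 2/3x_2^2 + 3x_2 → -25/9x_1 - 2/3x_2^2 + 49/9x_2 - 11
  leading term x_1: subtract (-25/6)·g_3 from -25/9x_1 - 2/3x_2^2 + 49/9x_2 - 11 → -2/3x_2^2 + 8/3x_2 - 8/3
  leading term x_2^2: subtract (-2/3)·g_4 from -2/3x_2^2 + 8/3x_2 - 8/3 → 0
  remainder 0.

S(f_2,g_4): lcm = x_1x_2^2. S = 3x_1x_2 - 4x_1 + x_2.
  leading term x_1x_2: subtract (-1)·f_1 from 3x_1x_2 - 4x_1 + x_2 → -3x_1 + 3x_2 - 9
  leading term x_1: subtract (-9/2)·g_3 from -3x_1 + 3x_2 - 9 → 0
  remainder 0.

S(g_3,g_4): leading monomials are coprime, so the S-polynomial reduces to 0 (Buchberger's first criterion).
Every S-polynomial of the final basis reduces to 0, so we have a Gröbner basis.
Inter-reduce: drop elements whose leading term is divisible by another's, tail-reduce, and make monic.
Reduced Gröbner basis: {x_1 - x_2 + 3, x_2^2 - 4x_2 + 4}.

Buchberger on the second generating set:
h_1 = 10x_1x_2 - 14x_1 + 4x_2 - 2, LT = x_1x_2.
h_2 = 16x_1x_2 - 16x_2 + 64, LT = x_1x_2.

S(h_1,h_2): lcm = x_1x_2. S = -7/5x_1 + 7/5x_2 - 21/5.
  leading term x_1: no divisor's leading term divides it; move -7/5x_1 to the remainder.
  leading term x_2: no divisor's leading term divides it; move 7/5x_2 to the remainder.
  leading term 1: no divisor's leading term divides it; move -21/5 to the remainder.
  remainder -7/5x_1 + 7/5x_2 - 21/5 ≠ 0; add k_3 = -7/5x_1 + 7/5x_2 - 21/5 to the basis.

S(h_1,k_3): lcm = x_1x_2. S = -7/5x_1 + x_2^2 - 13/5x_2 - 1/5.
  leading term x_1: subtract (1)·k_3 from -7/5x_1 + x_2^2 - 13/5x_2 - 1/5 → x_2^2 - 4x_2 + 4
  leading term x_2^2: no divisor's leading term divides it; move x_2^2 to the remainder.
  leading term x_2: no divisor's leading term divides it; move -4x_2 to the remainder.
  leading term 1: no divisor's leading term divides it; move 4 to the remainder.
  remainder x_2^2 - 4x_2 + 4 ≠ 0; add k_4 = x_2^2 - 4x_2 + 4 to the basis.

S(h_2,k_3): lcm = x_1x_2. S = x_2^2 - 4x_2 + 4.
  leading term x_2^2: subtract (1)·k_4 from x_2^2 - 4x_2 + 4 → 0
  remainder 0.

S(h_1,k_4): lcm = x_1x_2^2. S = 13/5x_1x_2 - 4x_1 + 2/5x_2^2 - 1/5x_2.
  leading term x_1x_2: subtract (13/50)·h_1 from 13/5x_1x_2 - 4x_1 + 2/5x_2^2 - 1/5x_2 → -9/25x_1 + 2/5x_2^2 - 31/25x_2 + 13/25
  leading term x_1: subtract (9/35)·k_3 from -9/25x_1 + 2/5x_2^2 - 31/25x_2 + 13/25 → 2/5x_2^2 - 8/5x_2 + 8/5
  leading term x_2^2: subtract (2/5)·k_4 from 2/5x_2^2 - 8/5x_2 + 8/5 → 0
  remainder 0.

S(h_2,k_4): lcm = x_1x_2^2. S = 4x_1x_2 - 4x_1 - x_2^2 + 4x_2.
  leading term x_1x_2: subtract (2/5)·h_1 from 4x_1x_2 - 4x_1 - x_2^2 + 4x_2 → 8/5x_1 - x_2^2 + 12/5x_2 + 4/5
  leading term x_1: subtract (-8/7)·k_3 from 8/5x_1 - x_2^2 + 12/5x_2 + 4/5 → -x_2^2 + 4x_2 - 4
  leading term x_2^2: subtract (-1)·k_4 from -x_2^2 + 4x_2 - 4 → 0
  remainder 0.

S(k_3,k_4): leading monomials are coprime, so the S-polynomial reduces to 0 (Buchberger's first criterion).
Every S-polynomial of the final basis reduces to 0, so we have a Gröbner basis.
Inter-reduce: drop elements whose leading term is divisible by another's, tail-reduce, and make monic.
Reduced Gröbner basis: {x_1 - x_2 + 3, x_2^2 - 4x_2 + 4}.

Same reduced basis, so the two generating sets span the same ideal.

Yes, the ideals are equal.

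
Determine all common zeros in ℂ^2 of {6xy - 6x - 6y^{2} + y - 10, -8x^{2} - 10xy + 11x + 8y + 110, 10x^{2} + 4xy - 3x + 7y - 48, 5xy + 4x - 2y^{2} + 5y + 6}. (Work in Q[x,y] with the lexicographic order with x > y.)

Compute a lex Gröbner basis by Buchberger's algorithm.
f_1 = 6xy - 6x - 6y^{2} + y - 10, LT = xy.
f_2 = -8x^{2} - 10xy + 11x + 8y + 110, LT = x^{2}.
f_3 = 10x^{2} + 4xy - 3x + 7y - 48, LT = x^{2}.
f_4 = 5xy + 4x - 2y^{2} + 5y + 6, LT = xy.

S(f_1,f_2): lcm = x^{2}y. S = -x^{2} - \tfrac{9}{4}xy^{2} + \tfrac{37}{24}xy - \tfrac{5}{3}x + y^{2} + \tfrac{55}{4}y.
  leading term x^{2}: subtract (\tfrac{1}{8})·f_2 from -x^{2} - \tfrac{9}{4}xy^{2} + \tfrac{37}{24}xy - \tfrac{5}{3}x + y^{2} + \tfrac{55}{4}y → -\tfrac{9}{4}xy^{2} + \tfrac{67}{24}xy - \tfrac{73}{24}x + y^{2} + \tfrac{51}{4}y - \tfrac{55}{4}
  leading term xy^{2}: subtract (-\tfrac{3}{8}y)·f_1 from -\tfrac{9}{4}xy^{2} + \tfrac{67}{24}xy - \tfrac{73}{24}x + y^{2} + \tfrac{51}{4}y - \tfrac{55}{4} → \tfrac{13}{24}xy - \tfrac{73}{24}x - \tfrac{9}{4}y^{3} + \tfrac{11}{8}y^{2} + 9y - \tfrac{55}{4}
  leading term xy: subtract (\tfrac{13}{144})·f_1 from \tfrac{13}{24}xy - \tfrac{73}{24}x - \tfrac{9}{4}y^{3} + \tfrac{11}{8}y^{2} + 9y - \tfrac{55}{4} → -\tfrac{5}{2}x - \tfrac{9}{4}y^{3} + \tfrac{23}{12}y^{2} + \tfrac{1283}{144}y - \tfrac{925}{72}
  leading term x: no divisor's leading term divides it; move -\tfrac{5}{2}x to the remainder.
  leading term y^{3}: no divisor's leading term divides it; move -\tfrac{9}{4}y^{3} to the remainder.
  leading term y^{2}: no divisor's leading term divides it; move \tfrac{23}{12}y^{2} to the remainder.
  leading term y: no divisor's leading term divides it; move \tfrac{1283}{144}y to the remainder.
  leading term 1: no divisor's leading term divides it; move -\tfrac{925}{72} to the remainder.
  remainder -\tfrac{5}{2}x - \tfrac{9}{4}y^{3} + \tfrac{23}{12}y^{2} + \tfrac{1283}{144}y - \tfrac{925}{72} ≠ 0; add h_5 = -\tfrac{5}{2}x - \tfrac{9}{4}y^{3} + \tfrac{23}{12}y^{2} + \tfrac{1283}{144}y - \tfrac{925}{72} to the basis.

S(f_1,f_3): lcm = x^{2}y. S = -x^{2} - \tfrac{7}{5}xy^{2} + \tfrac{7}{15}xy - \tfrac{5}{3}x - \tfrac{7}{10}y^{2} + \tfrac{24}{5}y.
  leading term x^{2}: subtract (\tfrac{1}{8})·f_2 from -x^{2} - \tfrac{7}{5}xy^{2} + \tfrac{7}{15}xy - \tfrac{5}{3}x - \tfrac{7}{10}y^{2} + \tfrac{24}{5}y → -\tfrac{7}{5}xy^{2} + \tfrac{103}{60}xy - \tfrac{73}{24}x - \tfrac{7}{10}y^{2} + \tfrac{19}{5}y - \tfrac{55}{4}
  leading term xy^{2}: subtract (-\tfrac{7}{30}y)·f_1 from -\tfrac{7}{5}xy^{2} + \tfrac{103}{60}xy - \tfrac{73}{24}x - \tfrac{7}{10}y^{2} + \tfrac{19}{5}y - \tfrac{55}{4} → \tfrac{19}{60}xy - \tfrac{73}{24}x - \tfrac{7}{5}y^{3} - \tfrac{7}{15}y^{2} + \tfrac{22}{15}y - \tfrac{55}{4}
  leading term xy: subtract (\tfrac{19}{360})·f_1 from \tfrac{19}{60}xy - \tfrac{73}{24}x - \tfrac{7}{5}y^{3} - \tfrac{7}{15}y^{2} + \tfrac{22}{15}y - \tfrac{55}{4} → -\tfrac{109}{40}x - \tfrac{7}{5}y^{3} - \tfrac{3}{20}y^{2} + \tfrac{509}{360}y - \tfrac{119}{9}
  leading term x: subtract (\tfrac{109}{100})·h_5 from -\tfrac{109}{40}x - \tfrac{7}{5}y^{3} - \tfrac{3}{20}y^{2} + \tfrac{509}{360}y - \tfrac{119}{9} → \tfrac{421}{400}y^{3} - \tfrac{2687}{1200}y^{2} - \tfrac{39829}{4800}y + \tfrac{25}{32}
  leading term y^{3}: no divisor's leading term divides it; move \tfrac{421}{400}y^{3} to the remainder.
  leading term y^{2}: no divisor's leading term divides it; move -\tfrac{2687}{1200}y^{2} to the remainder.
  leading term y: no divisor's leading term divides it; move -\tfrac{39829}{4800}y to the remainder.
  leading term 1: no divisor's leading term divides it; move \tfrac{25}{32} to the remainder.
  remainder \tfrac{421}{400}y^{3} - \tfrac{2687}{1200}y^{2} - \tfrac{39829}{4800}y + \tfrac{25}{32} ≠ 0; add h_6 = \tfrac{421}{400}y^{3} - \tfrac{2687}{1200}y^{2} - \tfrac{39829}{4800}y + \tfrac{25}{32} to the basis.

S(f_1,f_4): lcm = xy. S = -\tfrac{9}{5}x - \tfrac{3}{5}y^{2} - \tfrac{5}{6}y - \tfrac{43}{15}.
  leading term x: subtract (\tfrac{18}{25})·h_5 from -\tfrac{9}{5}x - \tfrac{3}{5}y^{2} - \tfrac{5}{6}y - \tfrac{43}{15} → \tfrac{81}{50}y^{3} - \tfrac{99}{50}y^{2} - \tfrac{4349}{600}y + \tfrac{383}{60}
  leading term y^{3}: subtract (\tfrac{648}{421})·h_6 from \tfrac{81}{50}y^{3} - \tfrac{99}{50}y^{2} - \tfrac{4349}{600}y + \tfrac{383}{60} → \tfrac{3087}{2105}y^{2} + \tfrac{69761}{12630}y + \tfrac{32717}{6315}
  leading term y^{2}: no divisor's leading term divides it; move \tfrac{3087}{2105}y^{2} to the remainder.
  leading term y: no divisor's leading term divides it; move \tfrac{69761}{12630}y to the remainder.
  leading term 1: no divisor's leading term divides it; move \tfrac{32717}{6315} to the remainder.
  remainder \tfrac{3087}{2105}y^{2} + \tfrac{69761}{12630}y + \tfrac{32717}{6315} ≠ 0; add h_7 = \tfrac{3087}{2105}y^{2} + \tfrac{69761}{12630}y + \tfrac{32717}{6315} to the basis.

S(f_2,f_3): lcm = x^{2}. S = \tfrac{17}{20}xy - \tfrac{43}{40}x - \tfrac{17}{10}y - \tfrac{179}{20}.
  leading term xy: subtract (\tfrac{17}{120})·f_1 from \tfrac{17}{20}xy - \tfrac{43}{40}x - \tfrac{17}{10}y - \tfrac{179}{20} → -\tfrac{9}{40}x + \tfrac{17}{20}y^{2} - \tfrac{221}{120}y - \tfrac{113}{15}
  leading term x: subtract (\tfrac{9}{100})·h_5 from -\tfrac{9}{40}x + \tfrac{17}{20}y^{2} - \tfrac{221}{120}y - \tfrac{113}{15} → \tfrac{81}{400}y^{3} + \tfrac{271}{400}y^{2} - \tfrac{12689}{4800}y - \tfrac{3061}{480}
  leading term y^{3}: subtract (\tfrac{81}{421})·h_6 from \tfrac{81}{400}y^{3} + \tfrac{271}{400}y^{2} - \tfrac{12689}{4800}y - \tfrac{3061}{480} → \tfrac{2333}{2105}y^{2} - \tfrac{26449}{25260}y - \tfrac{82441}{12630}
  leading term y^{2}: subtract (\tfrac{2333}{3087})·h_7 from \tfrac{2333}{2105}y^{2} - \tfrac{26449}{25260}y - \tfrac{82441}{12630} → -\tfrac{967109}{185220}y - \tfrac{967109}{92610}
  leading term y: no divisor's leading term divides it; move -\tfrac{967109}{185220}y to the remainder.
  leading term 1: no divisor's leading term divides it; move -\tfrac{967109}{92610} to the remainder.
  remainder -\tfrac{967109}{185220}y - \tfrac{967109}{92610} ≠ 0; add h_8 = -\tfrac{967109}{185220}y - \tfrac{967109}{92610} to the basis.

The other S-polynomials (S(f_2,f_4), S(f_3,f_4), S(f_1,h_5), S(f_2,h_5), S(f_3,h_5), S(f_4,h_5), S(f_1,h_6), S(f_2,h_6), S(f_3,h_6), S(f_4,h_6), S(h_5,h_6), S(f_1,h_7), S(f_2,h_7), S(f_3,h_7), S(f_4,h_7), S(h_5,h_7), S(h_6,h_7), S(f_1,h_8), S(f_2,h_8), S(f_3,h_8), S(f_4,h_8), S(h_5,h_8), S(h_6,h_8), S(h_7,h_8)) all reduce to 0 modulo the current basis, so we have a Gröbner basis.
Inter-reduce: drop elements whose leading term is divisible by another's, tail-reduce, and make monic.
Reduced Gröbner basis: {x + 2, y + 2}.

The lex basis is triangular: the last element involves only y. Solving y + 2 = 0 gives y ∈ {-2}; substituting each value into the earlier elements determines the remaining variables.
  y = -2: the earlier basis element becomes x + 2 = 0, giving x = -2 — point (-2, -2).
Substituting each solution back into the original system confirms all equations vanish.

{(-2, -2)}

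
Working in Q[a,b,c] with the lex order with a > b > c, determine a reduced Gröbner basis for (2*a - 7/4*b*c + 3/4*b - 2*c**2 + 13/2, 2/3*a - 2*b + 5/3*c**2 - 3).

G = {a - 3*b + 5/2*c**2 - 9/2, b*c - 27/7*b + 4*c**2 - 62/7}

f_1 = 2*a - 7/4*b*c + 3/4*b - 2*c**2 + 13/2, LT = a.
f_2 = 2/3*a - 2*b + 5/3*c**2 - 3, LT = a.

S(f_1,f_2): lcm = a. S = -7/8*b*c + 27/8*b - 7/2*c**2 + 31/4.
  reduce S modulo (f_1, f_2):
  remainder -7/8*b*c + 27/8*b - 7/2*c**2 + 31/4 ≠ 0; add g_3 = -7/8*b*c + 27/8*b - 7/2*c**2 + 31/4 to the basis.

The other S-polynomials (S(f_1,g_3), S(f_2,g_3)) all reduce to 0 modulo the current basis, so we have a Gröbner basis.
Inter-reduce: drop elements whose leading term is divisible by another's, tail-reduce, and make monic.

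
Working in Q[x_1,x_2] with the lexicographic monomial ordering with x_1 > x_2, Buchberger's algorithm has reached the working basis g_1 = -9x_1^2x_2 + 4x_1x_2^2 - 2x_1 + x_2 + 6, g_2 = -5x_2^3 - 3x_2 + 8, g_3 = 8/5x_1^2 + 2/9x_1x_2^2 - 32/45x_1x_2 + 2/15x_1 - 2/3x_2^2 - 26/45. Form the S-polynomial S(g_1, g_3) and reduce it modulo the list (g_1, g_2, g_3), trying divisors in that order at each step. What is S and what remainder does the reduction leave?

S(g_1, g_3) = -5/36x_1x_2^3 - 1/12x_1x_2 + 2/9x_1 + 5/12x_2^3 + 1/4x_2 - 2/3; remainder on division = 0.

lcm(LM(g_1), LM(g_3)) = x_1^2x_2.
S = (lcm/LT(g_1))·g_1 − (lcm/LT(g_3))·g_3 = -5/36x_1x_2^3 - 1/12x_1x_2 + 2/9x_1 + 5/12x_2^3 + 1/4x_2 - 2/3.
Reduce S modulo (g_1, g_2, g_3) in that order:
  leading term x_1x_2^3: subtract (1/36x_1)·g_2 from -5/36x_1x_2^3 - 1/12x_1x_2 + 2/9x_1 + 5/12x_2^3 + 1/4x_2 - 2/3 → 5/12x_2^3 + 1/4x_2 - 2/3
  leading term x_2^3: subtract (-1/12)·g_2 from 5/12x_2^3 + 1/4x_2 - 2/3 → 0
The remainder is 0, so this S-polynomial contributes no new basis element.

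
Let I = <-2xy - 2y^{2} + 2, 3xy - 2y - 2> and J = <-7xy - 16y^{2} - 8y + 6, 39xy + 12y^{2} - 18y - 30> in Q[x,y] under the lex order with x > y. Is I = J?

No, the ideals differ.

Since reduced Gröbner bases are canonical representatives of ideals under a given ordering, it suffices to compute and compare them.
Buchberger on the first generating set:
f_1 = -2xy - 2y^{2} + 2, LT = xy.
f_2 = 3xy - 2y - 2, LT = xy.

S(f_1,f_2): lcm = xy. S = y^{2} + \tfrac{2}{3}y - \tfrac{1}{3}.
  leading term y^{2}: no divisor's leading term divides it; move y^{2} to the remainder.
  leading term y: no divisor's leading term divides it; move \tfrac{2}{3}y to the remainder.
  leading term 1: no divisor's leading term divides it; move -\tfrac{1}{3} to the remainder.
  remainder y^{2} + \tfrac{2}{3}y - \tfrac{1}{3} ≠ 0; add g_3 = y^{2} + \tfrac{2}{3}y - \tfrac{1}{3} to the basis.

S(f_1,g_3): lcm = xy^{2}. S = -\tfrac{2}{3}xy + \tfrac{1}{3}x + y^{3} - y.
  leading term xy: subtract (\tfrac{1}{3})·f_1 from -\tfrac{2}{3}xy + \tfrac{1}{3}x + y^{3} - y → \tfrac{1}{3}x + y^{3} + \tfrac{2}{3}y^{2} - y - \tfrac{2}{3}
  leading term x: no divisor's leading term divides it; move \tfrac{1}{3}x to the remainder.
  leading term y^{3}: subtract (y)·g_3 from y^{3} + \tfrac{2}{3}y^{2} - y - \tfrac{2}{3} → -\tfrac{2}{3}y - \tfrac{2}{3}
  leading term y: no divisor's leading term divides it; move -\tfrac{2}{3}y to the remainder.
  leading term 1: no divisor's leading term divides it; move -\tfrac{2}{3} to the remainder.
  remainder \tfrac{1}{3}x - \tfrac{2}{3}y - \tfrac{2}{3} ≠ 0; add g_4 = \tfrac{1}{3}x - \tfrac{2}{3}y - \tfrac{2}{3} to the basis.

The other S-polynomials (S(f_2,g_3), S(f_1,g_4), S(f_2,g_4), S(g_3,g_4)) all reduce to 0 modulo the current basis, so we have a Gröbner basis.
Inter-reduce: drop elements whose leading term is divisible by another's, tail-reduce, and make monic.
Reduced Gröbner basis: {x - 2y - 2, y^{2} + \tfrac{2}{3}y - \tfrac{1}{3}}.

Buchberger on the second generating set:
h_1 = -7xy - 16y^{2} - 8y + 6, LT = xy.
h_2 = 39xy + 12y^{2} - 18y - 30, LT = xy.

S(h_1,h_2): lcm = xy. S = \tfrac{180}{91}y^{2} + \tfrac{146}{91}y - \tfrac{8}{91}.
  leading term y^{2}: no divisor's leading term divides it; move \tfrac{180}{91}y^{2} to the remainder.
  leading term y: no divisor's leading term divides it; move \tfrac{146}{91}y to the remainder.
  leading term 1: no divisor's leading term divides it; move -\tfrac{8}{91} to the remainder.
  remainder \tfrac{180}{91}y^{2} + \tfrac{146}{91}y - \tfrac{8}{91} ≠ 0; add k_3 = \tfrac{180}{91}y^{2} + \tfrac{146}{91}y - \tfrac{8}{91} to the basis.

S(h_1,k_3): lcm = xy^{2}. S = -\tfrac{73}{90}xy + \tfrac{2}{45}x + \tfrac{16}{7}y^{3} + \tfrac{8}{7}y^{2} - \tfrac{6}{7}y.
  leading term xy: subtract (\tfrac{73}{630})·h_1 from -\tfrac{73}{90}xy + \tfrac{2}{45}x + \tfrac{16}{7}y^{3} + \tfrac{8}{7}y^{2} - \tfrac{6}{7}y → \tfrac{2}{45}x + \tfrac{16}{7}y^{3} + \tfrac{944}{315}y^{2} + \tfrac{22}{315}y - \tfrac{73}{105}
  leading term x: no divisor's leading term divides it; move \tfrac{2}{45}x to the remainder.
  leading term y^{3}: subtract (\tfrac{52}{45}y)·k_3 from \tfrac{16}{7}y^{3} + \tfrac{944}{315}y^{2} + \tfrac{22}{315}y - \tfrac{73}{105} → \tfrac{8}{7}y^{2} + \tfrac{6}{35}y - \tfrac{73}{105}
  leading term y^{2}: subtract (\tfrac{26}{45})·k_3 from \tfrac{8}{7}y^{2} + \tfrac{6}{35}y - \tfrac{73}{105} → -\tfrac{34}{45}y - \tfrac{29}{45}
  leading term y: no divisor's leading term divides it; move -\tfrac{34}{45}y to the remainder.
  leading term 1: no divisor's leading term divides it; move -\tfrac{29}{45} to the remainder.
  remainder \tfrac{2}{45}x - \tfrac{34}{45}y - \tfrac{29}{45} ≠ 0; add k_4 = \tfrac{2}{45}x - \tfrac{34}{45}y - \tfrac{29}{45} to the basis.

The other S-polynomials (S(h_2,k_3), S(h_1,k_4), S(h_2,k_4), S(k_3,k_4)) all reduce to 0 modulo the current basis, so we have a Gröbner basis.
Inter-reduce: drop elements whose leading term is divisible by another's, tail-reduce, and make monic.
Reduced Gröbner basis: {x - 17y - \tfrac{29}{2}, y^{2} + \tfrac{73}{90}y - \tfrac{2}{45}}.

These differ, so the ideals are not equal.
The choice of monomial ordering does not affect the verdict — as long as both bases are computed under the same ordering, their equality decides ideal equality.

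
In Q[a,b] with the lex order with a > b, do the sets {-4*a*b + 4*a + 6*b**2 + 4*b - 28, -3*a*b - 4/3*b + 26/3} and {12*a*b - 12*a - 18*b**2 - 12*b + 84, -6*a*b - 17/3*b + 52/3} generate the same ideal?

No, the ideals differ.

Equality of ideals is decidable: compute both reduced Gröbner bases (unique for the ordering) and check whether they agree.
Buchberger on the first generating set:
f_1 = -4*a*b + 4*a + 6*b**2 + 4*b - 28, LT = a*b.
f_2 = -3*a*b - 4/3*b + 26/3, LT = a*b.

S(f_1,f_2): lcm = a*b. S = -a - 3/2*b**2 - 13/9*b + 89/9.
  leading term a: no divisor's leading term divides it; move -a to the remainder.
  leading term b**2: no divisor's leading term divides it; move -3/2*b**2 to the remainder.
  leading term b: no divisor's leading term divides it; move -13/9*b to the remainder.
  leading term 1: no divisor's leading term divides it; move 89/9 to the remainder.
  remainder -a - 3/2*b**2 - 13/9*b + 89/9 ≠ 0; add g_3 = -a - 3/2*b**2 - 13/9*b + 89/9 to the basis.

S(f_1,g_3): lcm = a*b. S = -a - 3/2*b**3 - 53/18*b**2 + 80/9*b + 7.
  leading term a: subtract (1)·g_3 from -a - 3/2*b**3 - 53/18*b**2 + 80/9*b + 7 → -3/2*b**3 - 13/9*b**2 + 31/3*b - 26/9
  leading term b**3: no divisor's leading term divides it; move -3/2*b**3 to the remainder.
  leading term b**2: no divisor's leading term divides it; move -13/9*b**2 to the remainder.
  leading term b: no divisor's leading term divides it; move 31/3*b to the remainder.
  leading term 1: no divisor's leading term divides it; move -26/9 to the remainder.
  remainder -3/2*b**3 - 13/9*b**2 + 31/3*b - 26/9 ≠ 0; add g_4 = -3/2*b**3 - 13/9*b**2 + 31/3*b - 26/9 to the basis.

S(f_2,g_3): lcm = a*b. S = -3/2*b**3 - 13/9*b**2 + 31/3*b - 26/9.
  leading term b**3: subtract (1)·g_4 from -3/2*b**3 - 13/9*b**2 + 31/3*b - 26/9 → 0
  remainder 0.

S(f_1,g_4): lcm = a*b**3. S = -53/27*a*b**2 + 62/9*a*b - 52/27*a - 3/2*b**4 - b**3 + 7*b**2.
  leading term a*b**2: subtract (53/108*b)·f_1 from -53/27*a*b**2 + 62/9*a*b - 52/27*a - 3/2*b**4 - b**3 + 7*b**2 → 133/27*a*b - 52/27*a - 3/2*b**4 - 71/18*b**3 + 136/27*b**2 + 371/27*b
  leading term a*b: subtract (-133/108)·f_1 from 133/27*a*b - 52/27*a - 3/2*b**4 - 71/18*b**3 + 136/27*b**2 + 371/27*b → 3*a - 3/2*b**4 - 71/18*b**3 + 671/54*b**2 + 56/3*b - 931/27
  leading term a: subtract (-3)·g_3 from 3*a - 3/2*b**4 - 71/18*b**3 + 671/54*b**2 + 56/3*b - 931/27 → -3/2*b**4 - 71/18*b**3 + 214/27*b**2 + 43/3*b - 130/27
  leading term b**4: subtract (b)·g_4 from -3/2*b**4 - 71/18*b**3 + 214/27*b**2 + 43/3*b - 130/27 → -5/2*b**3 - 65/27*b**2 + 155/9*b - 130/27
  leading term b**3: subtract (5/3)·g_4 from -5/2*b**3 - 65/27*b**2 + 155/9*b - 130/27 → 0
  remainder 0.

S(f_2,g_4): lcm = a*b**3. S = -26/27*a*b**2 + 62/9*a*b - 52/27*a + 4/9*b**3 - 26/9*b**2.
  leading term a*b**2: subtract (13/54*b)·f_1 from -26/27*a*b**2 + 62/9*a*b - 52/27*a + 4/9*b**3 - 26/9*b**2 → 160/27*a*b - 52/27*a - b**3 - 104/27*b**2 + 182/27*b
  leading term a*b: subtract (-40/27)·f_1 from 160/27*a*b - 52/27*a - b**3 - 104/27*b**2 + 182/27*b → 4*a - b**3 + 136/27*b**2 + 38/3*b - 1120/27
  leading term a: subtract (-4)·g_3 from 4*a - b**3 + 136/27*b**2 + 38/3*b - 1120/27 → -b**3 - 26/27*b**2 + 62/9*b - 52/27
  leading term b**3: subtract (2/3)·g_4 from -b**3 - 26/27*b**2 + 62/9*b - 52/27 → 0
  remainder 0.

S(g_3,g_4): leading monomials are coprime, so the S-polynomial reduces to 0 (Buchberger's first criterion).
Every S-polynomial of the final basis reduces to 0, so we have a Gröbner basis.
Inter-reduce: drop elements whose leading term is divisible by another's, tail-reduce, and make monic.
Reduced Gröbner basis: {a + 3/2*b**2 + 13/9*b - 89/9, b**3 + 26/27*b**2 - 62/9*b + 52/27}.

Buchberger on the second generating set:
h_1 = 12*a*b - 12*a - 18*b**2 - 12*b + 84, LT = a*b.
h_2 = -6*a*b - 17/3*b + 52/3, LT = a*b.

S(h_1,h_2): lcm = a*b. S = -a - 3/2*b**2 - 35/18*b + 89/9.
  leading term a: no divisor's leading term divides it; move -a to the remainder.
  leading term b**2: no divisor's leading term divides it; move -3/2*b**2 to the remainder.
  leading term b: no divisor's leading term divides it; move -35/18*b to the remainder.
  leading term 1: no divisor's leading term divides it; move 89/9 to the remainder.
  remainder -a - 3/2*b**2 - 35/18*b + 89/9 ≠ 0; add k_3 = -a - 3/2*b**2 - 35/18*b + 89/9 to the basis.

S(h_1,k_3): lcm = a*b. S = -a - 3/2*b**3 - 31/9*b**2 + 80/9*b + 7.
  leading term a: subtract (1)·k_3 from -a - 3/2*b**3 - 31/9*b**2 + 80/9*b + 7 → -3/2*b**3 - 35/18*b**2 + 65/6*b - 26/9
  leading term b**3: no divisor's leading term divides it; move -3/2*b**3 to the remainder.
  leading term b**2: no divisor's leading term divides it; move -35/18*b**2 to the remainder.
  leading term b: no divisor's leading term divides it; move 65/6*b to the remainder.
  leading term 1: no divisor's leading term divides it; move -26/9 to the remainder.
  remainder -3/2*b**3 - 35/18*b**2 + 65/6*b - 26/9 ≠ 0; add k_4 = -3/2*b**3 - 35/18*b**2 + 65/6*b - 26/9 to the basis.

S(h_2,k_3): lcm = a*b. S = -3/2*b**3 - 35/18*b**2 + 65/6*b - 26/9.
  leading term b**3: subtract (1)·k_4 from -3/2*b**3 - 35/18*b**2 + 65/6*b - 26/9 → 0
  remainder 0.

S(h_1,k_4): lcm = a*b**3. S = -62/27*a*b**2 + 65/9*a*b - 52/27*a - 3/2*b**4 - b**3 + 7*b**2.
  leading term a*b**2: subtract (-31/162*b)·h_1 from -62/27*a*b**2 + 65/9*a*b - 52/27*a - 3/2*b**4 - b**3 + 7*b**2 → 133/27*a*b - 52/27*a - 3/2*b**4 - 40/9*b**3 + 127/27*b**2 + 434/27*b
  leading term a*b: subtract (133/324)·h_1 from 133/27*a*b - 52/27*a - 3/2*b**4 - 40/9*b**3 + 127/27*b**2 + 434/27*b → 3*a - 3/2*b**4 - 40/9*b**3 + 653/54*b**2 + 21*b - 931/27
  leading term a: subtract (-3)·k_3 from 3*a - 3/2*b**4 - 40/9*b**3 + 653/54*b**2 + 21*b - 931/27 → -3/2*b**4 - 40/9*b**3 + 205/27*b**2 + 91/6*b - 130/27
  leading term b**4: subtract (b)·k_4 from -3/2*b**4 - 40/9*b**3 + 205/27*b**2 + 91/6*b - 130/27 → -5/2*b**3 - 175/54*b**2 + 325/18*b - 130/27
  leading term b**3: subtract (5/3)·k_4 from -5/2*b**3 - 175/54*b**2 + 325/18*b - 130/27 → 0
  remainder 0.

S(h_2,k_4): lcm = a*b**3. S = -35/27*a*b**2 + 65/9*a*b - 52/27*a + 17/18*b**3 - 26/9*b**2.
  leading term a*b**2: subtract (-35/324*b)·h_1 from -35/27*a*b**2 + 65/9*a*b - 52/27*a + 17/18*b**3 - 26/9*b**2 → 160/27*a*b - 52/27*a - b**3 - 113/27*b**2 + 245/27*b
  leading term a*b: subtract (40/81)·h_1 from 160/27*a*b - 52/27*a - b**3 - 113/27*b**2 + 245/27*b → 4*a - b**3 + 127/27*b**2 + 15*b - 1120/27
  leading term a: subtract (-4)·k_3 from 4*a - b**3 + 127/27*b**2 + 15*b - 1120/27 → -b**3 - 35/27*b**2 + 65/9*b - 52/27
  leading term b**3: subtract (2/3)·k_4 from -b**3 - 35/27*b**2 + 65/9*b - 52/27 → 0
  remainder 0.

S(k_3,k_4): leading monomials are coprime, so the S-polynomial reduces to 0 (Buchberger's first criterion).
Every S-polynomial of the final basis reduces to 0, so we have a Gröbner basis.
Inter-reduce: drop elements whose leading term is divisible by another's, tail-reduce, and make monic.
Reduced Gröbner basis: {a + 3/2*b**2 + 35/18*b - 89/9, b**3 + 35/27*b**2 - 65/9*b + 52/27}.

Since the reduced bases disagree, the two ideals are not the same.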